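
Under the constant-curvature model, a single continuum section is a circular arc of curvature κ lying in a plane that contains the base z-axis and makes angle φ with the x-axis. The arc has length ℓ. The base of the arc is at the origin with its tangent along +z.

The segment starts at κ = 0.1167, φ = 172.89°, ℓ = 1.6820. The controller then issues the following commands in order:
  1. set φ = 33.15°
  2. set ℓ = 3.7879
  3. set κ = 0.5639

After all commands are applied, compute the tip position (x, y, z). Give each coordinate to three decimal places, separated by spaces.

initial: κ=0.1167, φ=172.89°, ℓ=1.6820
cmd 1: set φ=33.15° → (κ,φ,ℓ)=(0.1167,33.15°,1.6820) → tip=(0.1378,0.0900,1.6712)
cmd 2: set ℓ=3.7879 → (κ,φ,ℓ)=(0.1167,33.15°,3.7879) → tip=(0.6896,0.4504,3.6657)
cmd 3: set κ=0.5639 → (κ,φ,ℓ)=(0.5639,33.15°,3.7879) → tip=(2.2799,1.4891,1.4976)

2.280 1.489 1.498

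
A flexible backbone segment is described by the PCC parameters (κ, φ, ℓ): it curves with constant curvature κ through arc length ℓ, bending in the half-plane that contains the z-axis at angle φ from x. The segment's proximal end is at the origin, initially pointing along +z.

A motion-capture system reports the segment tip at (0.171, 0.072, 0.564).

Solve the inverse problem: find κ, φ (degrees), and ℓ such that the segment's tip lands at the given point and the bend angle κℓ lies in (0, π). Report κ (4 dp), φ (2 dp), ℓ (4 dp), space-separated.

ρ = √(x²+y²) = √(0.171² + 0.072²) = 0.18554
φ = atan2(y, x) mod 360° = atan2(0.072, 0.171) = 22.8337°
|p|² = ρ² + z² = 0.18554² + 0.564² = 0.35252
κ = 2ρ / |p|² = 2×0.18554 / 0.35252 = 1.05265
θ = 2·atan2(ρ, z) = 2·atan2(0.18554, 0.564) = 0.63564 rad
ℓ = θ/κ = 0.63564/1.05265 = 0.60385

1.0526 22.83 0.6038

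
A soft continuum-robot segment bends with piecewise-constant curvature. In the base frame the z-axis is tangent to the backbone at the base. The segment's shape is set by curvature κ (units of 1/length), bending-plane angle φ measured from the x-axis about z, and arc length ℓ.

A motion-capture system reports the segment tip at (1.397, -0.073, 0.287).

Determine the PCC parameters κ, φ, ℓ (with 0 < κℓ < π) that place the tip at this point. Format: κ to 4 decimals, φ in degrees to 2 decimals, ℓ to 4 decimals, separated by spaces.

1.3719 357.01 1.9949

ρ = √(x²+y²) = √(1.397² + -0.073²) = 1.39891
φ = atan2(y, x) mod 360° = atan2(-0.073, 1.397) = 357.0087°
|p|² = ρ² + z² = 1.39891² + 0.287² = 2.03931
κ = 2ρ / |p|² = 2×1.39891 / 2.03931 = 1.37194
θ = 2·atan2(ρ, z) = 2·atan2(1.39891, 0.287) = 2.73689 rad
ℓ = θ/κ = 2.73689/1.37194 = 1.99490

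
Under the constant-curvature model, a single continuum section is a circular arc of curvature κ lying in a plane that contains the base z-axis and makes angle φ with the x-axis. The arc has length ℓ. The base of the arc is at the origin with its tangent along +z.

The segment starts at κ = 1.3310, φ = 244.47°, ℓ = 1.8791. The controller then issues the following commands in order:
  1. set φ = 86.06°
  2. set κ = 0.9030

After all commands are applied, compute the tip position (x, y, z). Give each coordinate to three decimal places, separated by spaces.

0.086 1.244 1.099

initial: κ=1.3310, φ=244.47°, ℓ=1.8791
cmd 1: set φ=86.06° → (κ,φ,ℓ)=(1.3310,86.06°,1.8791) → tip=(0.0930,1.3505,0.4490)
cmd 2: set κ=0.9030 → (κ,φ,ℓ)=(0.9030,86.06°,1.8791) → tip=(0.0857,1.2437,1.0986)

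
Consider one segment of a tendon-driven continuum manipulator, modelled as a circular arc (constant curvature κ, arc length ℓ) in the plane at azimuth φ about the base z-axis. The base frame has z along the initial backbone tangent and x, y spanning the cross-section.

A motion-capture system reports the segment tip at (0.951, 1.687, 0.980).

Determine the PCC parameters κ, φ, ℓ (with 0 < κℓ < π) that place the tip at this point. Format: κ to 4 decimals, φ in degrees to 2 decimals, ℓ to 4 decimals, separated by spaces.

ρ = √(x²+y²) = √(0.951² + 1.687²) = 1.93659
φ = atan2(y, x) mod 360° = atan2(1.687, 0.951) = 60.5891°
|p|² = ρ² + z² = 1.93659² + 0.980² = 4.71077
κ = 2ρ / |p|² = 2×1.93659 / 4.71077 = 0.82220
θ = 2·atan2(ρ, z) = 2·atan2(1.93659, 0.980) = 2.20465 rad
ℓ = θ/κ = 2.20465/0.82220 = 2.68142

0.8222 60.59 2.6814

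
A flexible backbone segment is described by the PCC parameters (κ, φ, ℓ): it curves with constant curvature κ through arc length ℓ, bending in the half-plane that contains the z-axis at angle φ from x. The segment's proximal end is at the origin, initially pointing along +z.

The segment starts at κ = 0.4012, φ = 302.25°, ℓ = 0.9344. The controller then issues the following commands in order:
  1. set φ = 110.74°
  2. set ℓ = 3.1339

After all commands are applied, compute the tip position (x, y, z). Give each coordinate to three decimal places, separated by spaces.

-0.610 1.612 2.371

initial: κ=0.4012, φ=302.25°, ℓ=0.9344
cmd 1: set φ=110.74° → (κ,φ,ℓ)=(0.4012,110.74°,0.9344) → tip=(-0.0613,0.1619,0.9127)
cmd 2: set ℓ=3.1339 → (κ,φ,ℓ)=(0.4012,110.74°,3.1339) → tip=(-0.6105,1.6122,2.3711)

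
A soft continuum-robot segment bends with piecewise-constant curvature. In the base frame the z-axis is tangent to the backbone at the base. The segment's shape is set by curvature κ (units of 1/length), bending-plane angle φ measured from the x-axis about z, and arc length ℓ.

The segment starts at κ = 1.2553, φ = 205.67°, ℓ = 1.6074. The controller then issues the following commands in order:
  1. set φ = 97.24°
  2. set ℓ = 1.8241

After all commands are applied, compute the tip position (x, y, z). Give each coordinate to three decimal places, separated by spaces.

initial: κ=1.2553, φ=205.67°, ℓ=1.6074
cmd 1: set φ=97.24° → (κ,φ,ℓ)=(1.2553,97.24°,1.6074) → tip=(-0.1438,1.1319,0.7184)
cmd 2: set ℓ=1.8241 → (κ,φ,ℓ)=(1.2553,97.24°,1.8241) → tip=(-0.1665,1.3108,0.5994)

-0.167 1.311 0.599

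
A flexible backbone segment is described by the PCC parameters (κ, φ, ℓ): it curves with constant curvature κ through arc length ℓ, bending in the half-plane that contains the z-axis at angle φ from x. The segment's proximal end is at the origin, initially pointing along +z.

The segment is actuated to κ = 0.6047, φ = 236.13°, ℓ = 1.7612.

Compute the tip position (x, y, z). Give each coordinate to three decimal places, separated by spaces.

θ = κ·ℓ = 0.6047 × 1.7612 = 1.06500 rad
ρ = (1 − cos θ)/κ = (1 − 0.48451)/0.6047 = 0.85248
z = sin θ / κ = 0.87479/0.6047 = 1.44665
x = ρ cos φ = 0.85248 × cos(236.13°) = -0.47510
y = ρ sin φ = 0.85248 × sin(236.13°) = -0.70782

-0.475 -0.708 1.447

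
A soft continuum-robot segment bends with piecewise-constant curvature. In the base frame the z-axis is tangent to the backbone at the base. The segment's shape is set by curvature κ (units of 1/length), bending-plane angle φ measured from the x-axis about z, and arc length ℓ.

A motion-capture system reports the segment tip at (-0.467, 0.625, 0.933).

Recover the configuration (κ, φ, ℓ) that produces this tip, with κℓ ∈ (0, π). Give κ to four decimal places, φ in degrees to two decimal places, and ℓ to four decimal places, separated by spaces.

ρ = √(x²+y²) = √(-0.467² + 0.625²) = 0.78020
φ = atan2(y, x) mod 360° = atan2(0.625, -0.467) = 126.7671°
|p|² = ρ² + z² = 0.78020² + 0.933² = 1.47920
κ = 2ρ / |p|² = 2×0.78020 / 1.47920 = 1.05489
θ = 2·atan2(ρ, z) = 2·atan2(0.78020, 0.933) = 1.39289 rad
ℓ = θ/κ = 1.39289/1.05489 = 1.32041

1.0549 126.77 1.3204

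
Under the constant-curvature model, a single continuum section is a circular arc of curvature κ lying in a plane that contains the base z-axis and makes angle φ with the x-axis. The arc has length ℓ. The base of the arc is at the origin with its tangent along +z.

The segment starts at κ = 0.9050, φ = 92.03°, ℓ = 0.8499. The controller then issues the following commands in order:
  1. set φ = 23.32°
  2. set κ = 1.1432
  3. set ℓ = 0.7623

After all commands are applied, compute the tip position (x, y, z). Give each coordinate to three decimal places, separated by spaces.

initial: κ=0.9050, φ=92.03°, ℓ=0.8499
cmd 1: set φ=23.32° → (κ,φ,ℓ)=(0.9050,23.32°,0.8499) → tip=(0.2856,0.1231,0.7685)
cmd 2: set κ=1.1432 → (κ,φ,ℓ)=(1.1432,23.32°,0.8499) → tip=(0.3503,0.1510,0.7224)
cmd 3: set ℓ=0.7623 → (κ,φ,ℓ)=(1.1432,23.32°,0.7623) → tip=(0.2862,0.1234,0.6694)

0.286 0.123 0.669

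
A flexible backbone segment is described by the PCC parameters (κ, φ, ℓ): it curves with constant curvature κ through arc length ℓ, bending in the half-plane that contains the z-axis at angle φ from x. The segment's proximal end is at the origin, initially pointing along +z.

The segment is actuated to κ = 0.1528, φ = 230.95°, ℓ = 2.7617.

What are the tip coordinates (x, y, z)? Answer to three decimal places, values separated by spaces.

-0.362 -0.446 2.680

θ = κ·ℓ = 0.1528 × 2.7617 = 0.42199 rad
ρ = (1 − cos θ)/κ = (1 − 0.91228)/0.1528 = 0.57411
z = sin θ / κ = 0.40957/0.1528 = 2.68046
x = ρ cos φ = 0.57411 × cos(230.95°) = -0.36169
y = ρ sin φ = 0.57411 × sin(230.95°) = -0.44585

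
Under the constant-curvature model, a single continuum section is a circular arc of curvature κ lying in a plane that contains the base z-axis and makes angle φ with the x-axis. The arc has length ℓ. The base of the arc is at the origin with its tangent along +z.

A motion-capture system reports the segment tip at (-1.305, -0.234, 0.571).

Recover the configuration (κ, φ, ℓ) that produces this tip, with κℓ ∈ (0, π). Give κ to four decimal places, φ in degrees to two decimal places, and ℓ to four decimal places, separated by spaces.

1.2725 190.17 1.8297

ρ = √(x²+y²) = √(-1.305² + -0.234²) = 1.32581
φ = atan2(y, x) mod 360° = atan2(-0.234, -1.305) = 190.1657°
|p|² = ρ² + z² = 1.32581² + 0.571² = 2.08382
κ = 2ρ / |p|² = 2×1.32581 / 2.08382 = 1.27248
θ = 2·atan2(ρ, z) = 2·atan2(1.32581, 0.571) = 2.32825 rad
ℓ = θ/κ = 2.32825/1.27248 = 1.82969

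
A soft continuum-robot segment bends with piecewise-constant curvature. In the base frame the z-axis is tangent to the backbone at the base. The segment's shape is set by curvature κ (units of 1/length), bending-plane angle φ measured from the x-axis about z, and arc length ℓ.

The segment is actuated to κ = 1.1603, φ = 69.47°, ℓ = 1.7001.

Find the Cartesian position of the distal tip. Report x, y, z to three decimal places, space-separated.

θ = κ·ℓ = 1.1603 × 1.7001 = 1.97263 rad
ρ = (1 − cos θ)/κ = (1 − -0.39110)/1.1603 = 1.19892
z = sin θ / κ = 0.92035/1.1603 = 0.79320
x = ρ cos φ = 1.19892 × cos(69.47°) = 0.42046
y = ρ sin φ = 1.19892 × sin(69.47°) = 1.12277

0.420 1.123 0.793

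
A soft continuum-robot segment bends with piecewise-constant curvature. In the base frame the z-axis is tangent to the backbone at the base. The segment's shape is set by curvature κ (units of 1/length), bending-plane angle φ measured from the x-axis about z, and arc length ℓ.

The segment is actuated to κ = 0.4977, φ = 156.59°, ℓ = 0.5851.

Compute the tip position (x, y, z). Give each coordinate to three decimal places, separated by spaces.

θ = κ·ℓ = 0.4977 × 0.5851 = 0.29120 rad
ρ = (1 − cos θ)/κ = (1 − 0.95790)/0.4977 = 0.08459
z = sin θ / κ = 0.28711/0.4977 = 0.57687
x = ρ cos φ = 0.08459 × cos(156.59°) = -0.07763
y = ρ sin φ = 0.08459 × sin(156.59°) = 0.03361

-0.078 0.034 0.577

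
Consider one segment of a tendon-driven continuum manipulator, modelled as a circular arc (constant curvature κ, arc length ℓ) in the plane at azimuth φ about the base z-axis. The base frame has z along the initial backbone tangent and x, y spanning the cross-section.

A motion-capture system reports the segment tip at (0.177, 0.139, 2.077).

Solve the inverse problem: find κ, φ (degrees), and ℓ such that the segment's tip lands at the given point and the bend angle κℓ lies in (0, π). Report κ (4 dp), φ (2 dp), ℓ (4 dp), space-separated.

ρ = √(x²+y²) = √(0.177² + 0.139²) = 0.22506
φ = atan2(y, x) mod 360° = atan2(0.139, 0.177) = 38.1429°
|p|² = ρ² + z² = 0.22506² + 2.077² = 4.36458
κ = 2ρ / |p|² = 2×0.22506 / 4.36458 = 0.10313
θ = 2·atan2(ρ, z) = 2·atan2(0.22506, 2.077) = 0.21587 rad
ℓ = θ/κ = 0.21587/0.10313 = 2.09322

0.1031 38.14 2.0932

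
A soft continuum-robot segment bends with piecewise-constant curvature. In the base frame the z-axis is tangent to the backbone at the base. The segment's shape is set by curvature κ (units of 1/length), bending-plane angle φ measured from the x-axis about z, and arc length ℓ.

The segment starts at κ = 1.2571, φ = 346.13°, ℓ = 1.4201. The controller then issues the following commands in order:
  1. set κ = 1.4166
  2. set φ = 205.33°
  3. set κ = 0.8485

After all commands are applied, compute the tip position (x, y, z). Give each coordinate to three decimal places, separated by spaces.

initial: κ=1.2571, φ=346.13°, ℓ=1.4201
cmd 1: set κ=1.4166 → (κ,φ,ℓ)=(1.4166,346.13°,1.4201) → tip=(0.9778,-0.2414,0.6384)
cmd 2: set φ=205.33° → (κ,φ,ℓ)=(1.4166,205.33°,1.4201) → tip=(-0.9103,-0.4309,0.6384)
cmd 3: set κ=0.8485 → (κ,φ,ℓ)=(0.8485,205.33°,1.4201) → tip=(-0.6842,-0.3238,1.1006)

-0.684 -0.324 1.101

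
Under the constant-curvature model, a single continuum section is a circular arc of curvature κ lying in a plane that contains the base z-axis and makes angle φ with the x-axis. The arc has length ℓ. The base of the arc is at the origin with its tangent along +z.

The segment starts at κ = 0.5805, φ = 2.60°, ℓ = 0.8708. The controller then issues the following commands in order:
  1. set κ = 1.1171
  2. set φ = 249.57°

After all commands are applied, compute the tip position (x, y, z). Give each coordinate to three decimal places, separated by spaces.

initial: κ=0.5805, φ=2.60°, ℓ=0.8708
cmd 1: set κ=1.1171 → (κ,φ,ℓ)=(1.1171,2.60°,0.8708) → tip=(0.3908,0.0177,0.7398)
cmd 2: set φ=249.57° → (κ,φ,ℓ)=(1.1171,249.57°,0.8708) → tip=(-0.1365,-0.3666,0.7398)

-0.137 -0.367 0.740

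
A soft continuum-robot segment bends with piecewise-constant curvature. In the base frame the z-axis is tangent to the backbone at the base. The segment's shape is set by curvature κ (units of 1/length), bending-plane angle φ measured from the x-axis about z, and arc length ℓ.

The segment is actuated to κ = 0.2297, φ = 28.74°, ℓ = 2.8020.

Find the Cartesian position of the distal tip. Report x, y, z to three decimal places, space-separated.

θ = κ·ℓ = 0.2297 × 2.8020 = 0.64362 rad
ρ = (1 − cos θ)/κ = (1 − 0.79993)/0.2297 = 0.87101
z = sin θ / κ = 0.60009/0.2297 = 2.61251
x = ρ cos φ = 0.87101 × cos(28.74°) = 0.76371
y = ρ sin φ = 0.87101 × sin(28.74°) = 0.41881

0.764 0.419 2.613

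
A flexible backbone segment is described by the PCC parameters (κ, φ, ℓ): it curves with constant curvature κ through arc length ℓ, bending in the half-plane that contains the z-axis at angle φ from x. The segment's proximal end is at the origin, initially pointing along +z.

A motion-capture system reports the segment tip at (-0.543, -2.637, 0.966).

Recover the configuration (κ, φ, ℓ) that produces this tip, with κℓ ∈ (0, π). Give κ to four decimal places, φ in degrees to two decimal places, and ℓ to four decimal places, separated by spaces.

ρ = √(x²+y²) = √(-0.543² + -2.637²) = 2.69233
φ = atan2(y, x) mod 360° = atan2(-2.637, -0.543) = 258.3645°
|p|² = ρ² + z² = 2.69233² + 0.966² = 8.18177
κ = 2ρ / |p|² = 2×2.69233 / 8.18177 = 0.65813
θ = 2·atan2(ρ, z) = 2·atan2(2.69233, 0.966) = 2.45261 rad
ℓ = θ/κ = 2.45261/0.65813 = 3.72665

0.6581 258.36 3.7266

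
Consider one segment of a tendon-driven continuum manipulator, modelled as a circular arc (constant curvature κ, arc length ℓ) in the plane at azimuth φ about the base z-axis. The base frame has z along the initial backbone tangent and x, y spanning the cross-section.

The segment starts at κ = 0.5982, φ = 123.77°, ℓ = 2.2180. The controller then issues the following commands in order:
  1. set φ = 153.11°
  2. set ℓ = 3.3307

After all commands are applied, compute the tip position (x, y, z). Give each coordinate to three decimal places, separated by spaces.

-2.101 1.065 1.525

initial: κ=0.5982, φ=123.77°, ℓ=2.2180
cmd 1: set φ=153.11° → (κ,φ,ℓ)=(0.5982,153.11°,2.2180) → tip=(-1.1308,0.5734,1.6222)
cmd 2: set ℓ=3.3307 → (κ,φ,ℓ)=(0.5982,153.11°,3.3307) → tip=(-2.1011,1.0655,1.5253)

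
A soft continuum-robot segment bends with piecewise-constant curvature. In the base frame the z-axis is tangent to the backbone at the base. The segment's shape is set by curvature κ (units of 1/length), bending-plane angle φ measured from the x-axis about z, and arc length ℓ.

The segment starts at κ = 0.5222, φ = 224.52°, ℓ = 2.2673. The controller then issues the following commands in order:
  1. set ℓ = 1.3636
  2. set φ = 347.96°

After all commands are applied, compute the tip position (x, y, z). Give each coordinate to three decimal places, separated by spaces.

0.455 -0.097 1.251

initial: κ=0.5222, φ=224.52°, ℓ=2.2673
cmd 1: set ℓ=1.3636 → (κ,φ,ℓ)=(0.5222,224.52°,1.3636) → tip=(-0.3318,-0.3263,1.2513)
cmd 2: set φ=347.96° → (κ,φ,ℓ)=(0.5222,347.96°,1.3636) → tip=(0.4551,-0.0971,1.2513)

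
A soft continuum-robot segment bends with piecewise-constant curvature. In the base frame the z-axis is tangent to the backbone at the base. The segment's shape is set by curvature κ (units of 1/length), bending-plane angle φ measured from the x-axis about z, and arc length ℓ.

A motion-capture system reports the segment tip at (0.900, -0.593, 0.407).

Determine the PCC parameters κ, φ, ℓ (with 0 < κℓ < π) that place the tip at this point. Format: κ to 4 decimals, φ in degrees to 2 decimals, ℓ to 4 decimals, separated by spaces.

1.6240 326.62 1.4898

ρ = √(x²+y²) = √(0.900² + -0.593²) = 1.07780
φ = atan2(y, x) mod 360° = atan2(-0.593, 0.900) = 326.6196°
|p|² = ρ² + z² = 1.07780² + 0.407² = 1.32730
κ = 2ρ / |p|² = 2×1.07780 / 1.32730 = 1.62405
θ = 2·atan2(ρ, z) = 2·atan2(1.07780, 0.407) = 2.41946 rad
ℓ = θ/κ = 2.41946/1.62405 = 1.48977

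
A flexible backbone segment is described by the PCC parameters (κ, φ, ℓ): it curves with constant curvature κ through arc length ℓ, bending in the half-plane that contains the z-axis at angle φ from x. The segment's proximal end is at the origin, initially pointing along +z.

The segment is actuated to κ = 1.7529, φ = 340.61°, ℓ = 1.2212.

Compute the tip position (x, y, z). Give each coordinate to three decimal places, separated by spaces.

0.828 -0.292 0.480

θ = κ·ℓ = 1.7529 × 1.2212 = 2.14064 rad
ρ = (1 − cos θ)/κ = (1 − -0.53950)/1.7529 = 0.87826
z = sin θ / κ = 0.84198/1.7529 = 0.48034
x = ρ cos φ = 0.87826 × cos(340.61°) = 0.82845
y = ρ sin φ = 0.87826 × sin(340.61°) = -0.29158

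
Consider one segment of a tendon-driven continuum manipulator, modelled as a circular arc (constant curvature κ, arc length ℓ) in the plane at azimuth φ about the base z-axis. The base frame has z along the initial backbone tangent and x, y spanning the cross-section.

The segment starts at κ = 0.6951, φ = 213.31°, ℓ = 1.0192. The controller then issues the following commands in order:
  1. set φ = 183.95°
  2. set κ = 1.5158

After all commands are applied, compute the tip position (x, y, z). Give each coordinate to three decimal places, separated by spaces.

-0.641 -0.044 0.659

initial: κ=0.6951, φ=213.31°, ℓ=1.0192
cmd 1: set φ=183.95° → (κ,φ,ℓ)=(0.6951,183.95°,1.0192) → tip=(-0.3454,-0.0238,0.9361)
cmd 2: set κ=1.5158 → (κ,φ,ℓ)=(1.5158,183.95°,1.0192) → tip=(-0.6411,-0.0443,0.6595)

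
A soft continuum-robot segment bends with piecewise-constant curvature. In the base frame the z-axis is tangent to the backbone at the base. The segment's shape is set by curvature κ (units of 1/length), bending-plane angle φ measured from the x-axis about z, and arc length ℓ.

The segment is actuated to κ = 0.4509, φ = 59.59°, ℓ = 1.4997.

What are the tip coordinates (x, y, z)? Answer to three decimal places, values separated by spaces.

θ = κ·ℓ = 0.4509 × 1.4997 = 0.67621 rad
ρ = (1 − cos θ)/κ = (1 − 0.77995)/0.4509 = 0.48803
z = sin θ / κ = 0.62585/0.4509 = 1.38799
x = ρ cos φ = 0.48803 × cos(59.59°) = 0.24703
y = ρ sin φ = 0.48803 × sin(59.59°) = 0.42089

0.247 0.421 1.388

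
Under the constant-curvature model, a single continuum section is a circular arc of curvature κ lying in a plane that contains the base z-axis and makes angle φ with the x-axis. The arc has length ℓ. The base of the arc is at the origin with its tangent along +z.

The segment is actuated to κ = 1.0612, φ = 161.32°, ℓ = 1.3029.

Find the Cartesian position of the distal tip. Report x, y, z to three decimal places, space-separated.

θ = κ·ℓ = 1.0612 × 1.3029 = 1.38264 rad
ρ = (1 − cos θ)/κ = (1 − 0.18705)/1.0612 = 0.76607
z = sin θ / κ = 0.98235/1.0612 = 0.92570
x = ρ cos φ = 0.76607 × cos(161.32°) = -0.72571
y = ρ sin φ = 0.76607 × sin(161.32°) = 0.24536

-0.726 0.245 0.926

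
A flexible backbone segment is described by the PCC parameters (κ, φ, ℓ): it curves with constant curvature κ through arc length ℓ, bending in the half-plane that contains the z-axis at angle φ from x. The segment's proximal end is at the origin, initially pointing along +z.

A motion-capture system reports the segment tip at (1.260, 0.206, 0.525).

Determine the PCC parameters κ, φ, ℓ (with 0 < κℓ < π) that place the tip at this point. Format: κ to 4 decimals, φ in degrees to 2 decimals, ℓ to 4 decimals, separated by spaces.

ρ = √(x²+y²) = √(1.260² + 0.206²) = 1.27673
φ = atan2(y, x) mod 360° = atan2(0.206, 1.260) = 9.2853°
|p|² = ρ² + z² = 1.27673² + 0.525² = 1.90566
κ = 2ρ / |p|² = 2×1.27673 / 1.90566 = 1.33993
θ = 2·atan2(ρ, z) = 2·atan2(1.27673, 0.525) = 2.36133 rad
ℓ = θ/κ = 2.36133/1.33993 = 1.76228

1.3399 9.29 1.7623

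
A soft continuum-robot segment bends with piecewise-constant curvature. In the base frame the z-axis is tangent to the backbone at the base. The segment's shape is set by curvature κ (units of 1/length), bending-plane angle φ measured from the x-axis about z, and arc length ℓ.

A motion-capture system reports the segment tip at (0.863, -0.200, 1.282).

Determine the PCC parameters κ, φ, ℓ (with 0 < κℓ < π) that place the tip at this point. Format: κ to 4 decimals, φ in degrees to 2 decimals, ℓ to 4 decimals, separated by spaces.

ρ = √(x²+y²) = √(0.863² + -0.200²) = 0.88587
φ = atan2(y, x) mod 360° = atan2(-0.200, 0.863) = 346.9521°
|p|² = ρ² + z² = 0.88587² + 1.282² = 2.42829
κ = 2ρ / |p|² = 2×0.88587 / 2.42829 = 0.72963
θ = 2·atan2(ρ, z) = 2·atan2(0.88587, 1.282) = 1.20933 rad
ℓ = θ/κ = 1.20933/0.72963 = 1.65747

0.7296 346.95 1.6575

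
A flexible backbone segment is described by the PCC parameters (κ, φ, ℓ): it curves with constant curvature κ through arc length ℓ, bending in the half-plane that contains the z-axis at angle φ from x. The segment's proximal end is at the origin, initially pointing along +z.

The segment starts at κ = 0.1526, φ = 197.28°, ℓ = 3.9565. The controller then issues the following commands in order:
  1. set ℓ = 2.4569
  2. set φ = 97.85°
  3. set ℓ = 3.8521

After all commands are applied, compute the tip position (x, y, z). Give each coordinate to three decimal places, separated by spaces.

-0.150 1.090 3.634

initial: κ=0.1526, φ=197.28°, ℓ=3.9565
cmd 1: set ℓ=2.4569 → (κ,φ,ℓ)=(0.1526,197.28°,2.4569) → tip=(-0.4347,-0.1352,2.3997)
cmd 2: set φ=97.85° → (κ,φ,ℓ)=(0.1526,97.85°,2.4569) → tip=(-0.0622,0.4509,2.3997)
cmd 3: set ℓ=3.8521 → (κ,φ,ℓ)=(0.1526,97.85°,3.8521) → tip=(-0.1502,1.0897,3.6341)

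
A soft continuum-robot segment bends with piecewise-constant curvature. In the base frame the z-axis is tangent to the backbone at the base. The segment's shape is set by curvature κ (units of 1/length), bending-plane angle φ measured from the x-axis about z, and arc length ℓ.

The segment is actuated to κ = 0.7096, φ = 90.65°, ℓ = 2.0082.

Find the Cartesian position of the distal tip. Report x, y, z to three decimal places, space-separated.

θ = κ·ℓ = 0.7096 × 2.0082 = 1.42502 rad
ρ = (1 − cos θ)/κ = (1 − 0.14526)/0.7096 = 1.20454
z = sin θ / κ = 0.98939/0.7096 = 1.39430
x = ρ cos φ = 1.20454 × cos(90.65°) = -0.01366
y = ρ sin φ = 1.20454 × sin(90.65°) = 1.20446

-0.014 1.204 1.394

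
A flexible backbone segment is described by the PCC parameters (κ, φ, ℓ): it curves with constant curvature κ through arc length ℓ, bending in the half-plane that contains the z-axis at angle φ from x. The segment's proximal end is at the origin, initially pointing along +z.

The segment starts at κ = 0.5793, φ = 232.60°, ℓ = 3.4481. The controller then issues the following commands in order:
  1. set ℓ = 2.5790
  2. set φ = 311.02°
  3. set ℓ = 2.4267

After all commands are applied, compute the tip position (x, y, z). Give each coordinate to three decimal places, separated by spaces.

0.947 -1.088 1.703

initial: κ=0.5793, φ=232.60°, ℓ=3.4481
cmd 1: set ℓ=2.5790 → (κ,φ,ℓ)=(0.5793,232.60°,2.5790) → tip=(-0.9680,-1.2661,1.7211)
cmd 2: set φ=311.02° → (κ,φ,ℓ)=(0.5793,311.02°,2.5790) → tip=(1.0461,-1.2025,1.7211)
cmd 3: set ℓ=2.4267 → (κ,φ,ℓ)=(0.5793,311.02°,2.4267) → tip=(0.9469,-1.0885,1.7028)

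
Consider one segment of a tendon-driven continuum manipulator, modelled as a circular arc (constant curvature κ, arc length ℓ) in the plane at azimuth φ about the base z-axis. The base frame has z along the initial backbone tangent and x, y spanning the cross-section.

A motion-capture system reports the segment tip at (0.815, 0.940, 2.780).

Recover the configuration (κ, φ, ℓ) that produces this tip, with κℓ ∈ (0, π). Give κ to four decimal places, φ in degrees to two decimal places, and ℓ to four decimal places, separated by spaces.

ρ = √(x²+y²) = √(0.815² + 0.940²) = 1.24412
φ = atan2(y, x) mod 360° = atan2(0.940, 0.815) = 49.0740°
|p|² = ρ² + z² = 1.24412² + 2.780² = 9.27622
κ = 2ρ / |p|² = 2×1.24412 / 9.27622 = 0.26824
θ = 2·atan2(ρ, z) = 2·atan2(1.24412, 2.780) = 0.84159 rad
ℓ = θ/κ = 0.84159/0.26824 = 3.13746

0.2682 49.07 3.1375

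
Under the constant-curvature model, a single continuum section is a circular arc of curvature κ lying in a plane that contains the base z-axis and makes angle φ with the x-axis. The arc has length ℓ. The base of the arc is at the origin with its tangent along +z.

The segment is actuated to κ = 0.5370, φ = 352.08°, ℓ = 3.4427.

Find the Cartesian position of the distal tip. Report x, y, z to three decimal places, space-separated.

θ = κ·ℓ = 0.5370 × 3.4427 = 1.84873 rad
ρ = (1 − cos θ)/κ = (1 − -0.27437)/0.5370 = 2.37313
z = sin θ / κ = 0.96162/0.5370 = 1.79073
x = ρ cos φ = 2.37313 × cos(352.08°) = 2.35049
y = ρ sin φ = 2.37313 × sin(352.08°) = -0.32699

2.350 -0.327 1.791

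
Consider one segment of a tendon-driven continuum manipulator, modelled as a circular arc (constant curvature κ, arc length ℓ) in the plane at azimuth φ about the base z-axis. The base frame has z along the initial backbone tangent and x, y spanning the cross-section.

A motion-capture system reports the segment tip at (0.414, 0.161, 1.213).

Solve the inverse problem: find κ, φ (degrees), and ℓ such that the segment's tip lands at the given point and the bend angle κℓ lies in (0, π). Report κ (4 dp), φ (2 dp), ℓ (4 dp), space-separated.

ρ = √(x²+y²) = √(0.414² + 0.161²) = 0.44420
φ = atan2(y, x) mod 360° = atan2(0.161, 0.414) = 21.2505°
|p|² = ρ² + z² = 0.44420² + 1.213² = 1.66869
κ = 2ρ / |p|² = 2×0.44420 / 1.66869 = 0.53240
θ = 2·atan2(ρ, z) = 2·atan2(0.44420, 1.213) = 0.70207 rad
ℓ = θ/κ = 0.70207/0.53240 = 1.31869

0.5324 21.25 1.3187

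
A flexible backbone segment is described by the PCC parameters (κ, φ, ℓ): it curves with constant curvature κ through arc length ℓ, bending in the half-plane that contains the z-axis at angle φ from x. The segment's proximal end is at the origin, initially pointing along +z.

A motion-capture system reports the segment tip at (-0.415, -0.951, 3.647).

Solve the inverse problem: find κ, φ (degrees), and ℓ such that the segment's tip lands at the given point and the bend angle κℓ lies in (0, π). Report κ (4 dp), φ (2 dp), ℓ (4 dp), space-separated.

ρ = √(x²+y²) = √(-0.415² + -0.951²) = 1.03761
φ = atan2(y, x) mod 360° = atan2(-0.951, -0.415) = 246.4244°
|p|² = ρ² + z² = 1.03761² + 3.647² = 14.37723
κ = 2ρ / |p|² = 2×1.03761 / 14.37723 = 0.14434
θ = 2·atan2(ρ, z) = 2·atan2(1.03761, 3.647) = 0.55437 rad
ℓ = θ/κ = 0.55437/0.14434 = 3.84073

0.1443 246.42 3.8407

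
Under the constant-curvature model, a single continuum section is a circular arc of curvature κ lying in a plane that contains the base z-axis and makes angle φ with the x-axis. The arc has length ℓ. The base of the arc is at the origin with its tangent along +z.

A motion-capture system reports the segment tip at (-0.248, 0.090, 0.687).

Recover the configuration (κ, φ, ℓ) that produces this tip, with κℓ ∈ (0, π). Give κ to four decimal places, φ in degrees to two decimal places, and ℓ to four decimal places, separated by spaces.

ρ = √(x²+y²) = √(-0.248² + 0.090²) = 0.26383
φ = atan2(y, x) mod 360° = atan2(0.090, -0.248) = 160.0540°
|p|² = ρ² + z² = 0.26383² + 0.687² = 0.54157
κ = 2ρ / |p|² = 2×0.26383 / 0.54157 = 0.97429
θ = 2·atan2(ρ, z) = 2·atan2(0.26383, 0.687) = 0.73332 rad
ℓ = θ/κ = 0.73332/0.97429 = 0.75267

0.9743 160.05 0.7527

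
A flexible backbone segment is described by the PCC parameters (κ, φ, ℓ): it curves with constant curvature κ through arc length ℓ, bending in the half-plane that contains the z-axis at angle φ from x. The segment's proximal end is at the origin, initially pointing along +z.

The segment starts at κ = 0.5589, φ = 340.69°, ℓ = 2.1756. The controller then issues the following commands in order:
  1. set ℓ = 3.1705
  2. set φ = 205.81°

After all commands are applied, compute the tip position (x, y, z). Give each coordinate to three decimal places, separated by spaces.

-1.933 -0.935 1.753

initial: κ=0.5589, φ=340.69°, ℓ=2.1756
cmd 1: set ℓ=3.1705 → (κ,φ,ℓ)=(0.5589,340.69°,3.1705) → tip=(2.0260,-0.7099,1.7531)
cmd 2: set φ=205.81° → (κ,φ,ℓ)=(0.5589,205.81°,3.1705) → tip=(-1.9326,-0.9347,1.7531)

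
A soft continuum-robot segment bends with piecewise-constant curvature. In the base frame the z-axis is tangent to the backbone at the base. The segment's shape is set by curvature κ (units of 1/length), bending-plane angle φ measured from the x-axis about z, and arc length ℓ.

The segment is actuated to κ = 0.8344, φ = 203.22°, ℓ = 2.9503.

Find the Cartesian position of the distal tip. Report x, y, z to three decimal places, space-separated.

-1.958 -0.840 0.753

θ = κ·ℓ = 0.8344 × 2.9503 = 2.46173 rad
ρ = (1 − cos θ)/κ = (1 − -0.77766)/0.8344 = 2.13046
z = sin θ / κ = 0.62869/0.8344 = 0.75346
x = ρ cos φ = 2.13046 × cos(203.22°) = -1.95789
y = ρ sin φ = 2.13046 × sin(203.22°) = -0.83996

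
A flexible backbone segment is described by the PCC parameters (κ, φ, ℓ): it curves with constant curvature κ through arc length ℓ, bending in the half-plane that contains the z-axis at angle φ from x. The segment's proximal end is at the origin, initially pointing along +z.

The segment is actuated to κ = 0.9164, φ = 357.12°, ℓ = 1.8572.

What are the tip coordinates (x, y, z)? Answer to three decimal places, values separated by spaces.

θ = κ·ℓ = 0.9164 × 1.8572 = 1.70194 rad
ρ = (1 − cos θ)/κ = (1 − -0.13077)/0.9164 = 1.23392
z = sin θ / κ = 0.99141/0.9164 = 1.08186
x = ρ cos φ = 1.23392 × cos(357.12°) = 1.23236
y = ρ sin φ = 1.23392 × sin(357.12°) = -0.06200

1.232 -0.062 1.082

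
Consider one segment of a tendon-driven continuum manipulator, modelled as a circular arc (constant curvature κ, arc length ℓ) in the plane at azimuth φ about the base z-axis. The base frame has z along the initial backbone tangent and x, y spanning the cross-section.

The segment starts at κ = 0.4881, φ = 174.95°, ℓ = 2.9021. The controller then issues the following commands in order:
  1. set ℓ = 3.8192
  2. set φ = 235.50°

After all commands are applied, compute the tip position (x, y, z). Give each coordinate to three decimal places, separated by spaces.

-1.496 -2.177 1.961

initial: κ=0.4881, φ=174.95°, ℓ=2.9021
cmd 1: set ℓ=3.8192 → (κ,φ,ℓ)=(0.4881,174.95°,3.8192) → tip=(-2.6309,0.2325,1.9612)
cmd 2: set φ=235.50° → (κ,φ,ℓ)=(0.4881,235.50°,3.8192) → tip=(-1.4960,-2.1767,1.9612)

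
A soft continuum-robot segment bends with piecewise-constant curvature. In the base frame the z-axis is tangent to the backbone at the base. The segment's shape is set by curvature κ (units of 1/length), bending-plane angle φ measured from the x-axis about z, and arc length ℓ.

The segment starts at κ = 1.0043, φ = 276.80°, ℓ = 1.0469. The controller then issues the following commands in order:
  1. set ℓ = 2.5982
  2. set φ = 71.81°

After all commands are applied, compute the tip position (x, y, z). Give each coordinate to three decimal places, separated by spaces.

0.579 1.761 0.505

initial: κ=1.0043, φ=276.80°, ℓ=1.0469
cmd 1: set ℓ=2.5982 → (κ,φ,ℓ)=(1.0043,276.80°,2.5982) → tip=(0.2195,-1.8407,0.5053)
cmd 2: set φ=71.81° → (κ,φ,ℓ)=(1.0043,71.81°,2.5982) → tip=(0.5787,1.7611,0.5053)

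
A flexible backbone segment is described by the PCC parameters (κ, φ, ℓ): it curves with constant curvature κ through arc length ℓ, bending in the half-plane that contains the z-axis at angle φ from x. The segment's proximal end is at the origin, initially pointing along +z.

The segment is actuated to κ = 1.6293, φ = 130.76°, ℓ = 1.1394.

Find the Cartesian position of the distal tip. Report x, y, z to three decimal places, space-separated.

-0.514 0.596 0.589

θ = κ·ℓ = 1.6293 × 1.1394 = 1.85642 rad
ρ = (1 − cos θ)/κ = (1 − -0.28176)/1.6293 = 0.78669
z = sin θ / κ = 0.95948/1.6293 = 0.58889
x = ρ cos φ = 0.78669 × cos(130.76°) = -0.51363
y = ρ sin φ = 0.78669 × sin(130.76°) = 0.59588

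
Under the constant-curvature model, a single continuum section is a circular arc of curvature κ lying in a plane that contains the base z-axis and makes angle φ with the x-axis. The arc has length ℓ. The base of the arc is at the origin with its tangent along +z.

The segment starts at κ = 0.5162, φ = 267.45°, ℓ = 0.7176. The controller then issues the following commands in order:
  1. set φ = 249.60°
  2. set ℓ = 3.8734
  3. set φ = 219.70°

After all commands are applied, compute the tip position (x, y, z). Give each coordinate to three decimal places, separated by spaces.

-2.110 -1.752 1.762

initial: κ=0.5162, φ=267.45°, ℓ=0.7176
cmd 1: set φ=249.60° → (κ,φ,ℓ)=(0.5162,249.60°,0.7176) → tip=(-0.0458,-0.1232,0.7013)
cmd 2: set ℓ=3.8734 → (κ,φ,ℓ)=(0.5162,249.60°,3.8734) → tip=(-0.9559,-2.5704,1.7620)
cmd 3: set φ=219.70° → (κ,φ,ℓ)=(0.5162,219.70°,3.8734) → tip=(-2.1100,-1.7518,1.7620)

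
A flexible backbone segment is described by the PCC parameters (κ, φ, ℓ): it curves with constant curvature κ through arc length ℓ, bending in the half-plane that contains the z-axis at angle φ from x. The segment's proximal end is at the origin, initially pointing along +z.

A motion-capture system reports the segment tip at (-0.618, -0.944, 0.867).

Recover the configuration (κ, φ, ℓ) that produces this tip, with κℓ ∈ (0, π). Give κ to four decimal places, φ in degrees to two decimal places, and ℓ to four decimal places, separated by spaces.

1.1145 236.79 1.6431

ρ = √(x²+y²) = √(-0.618² + -0.944²) = 1.12830
φ = atan2(y, x) mod 360° = atan2(-0.944, -0.618) = 236.7888°
|p|² = ρ² + z² = 1.12830² + 0.867² = 2.02475
κ = 2ρ / |p|² = 2×1.12830 / 2.02475 = 1.11451
θ = 2·atan2(ρ, z) = 2·atan2(1.12830, 0.867) = 1.83123 rad
ℓ = θ/κ = 1.83123/1.11451 = 1.64308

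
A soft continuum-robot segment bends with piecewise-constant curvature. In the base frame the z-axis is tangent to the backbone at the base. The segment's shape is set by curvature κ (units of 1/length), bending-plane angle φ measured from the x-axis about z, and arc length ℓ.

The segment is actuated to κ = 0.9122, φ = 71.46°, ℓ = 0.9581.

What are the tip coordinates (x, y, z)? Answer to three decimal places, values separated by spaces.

0.125 0.372 0.841

θ = κ·ℓ = 0.9122 × 0.9581 = 0.87398 rad
ρ = (1 − cos θ)/κ = (1 − 0.64178)/0.9122 = 0.39270
z = sin θ / κ = 0.76689/0.9122 = 0.84070
x = ρ cos φ = 0.39270 × cos(71.46°) = 0.12487
y = ρ sin φ = 0.39270 × sin(71.46°) = 0.37232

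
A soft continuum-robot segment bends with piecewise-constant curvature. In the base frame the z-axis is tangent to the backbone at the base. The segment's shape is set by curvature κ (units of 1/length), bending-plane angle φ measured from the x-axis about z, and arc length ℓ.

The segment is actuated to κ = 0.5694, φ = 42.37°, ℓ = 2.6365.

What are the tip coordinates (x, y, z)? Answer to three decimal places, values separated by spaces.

θ = κ·ℓ = 0.5694 × 2.6365 = 1.50122 rad
ρ = (1 − cos θ)/κ = (1 − 0.06952)/0.5694 = 1.63415
z = sin θ / κ = 0.99758/0.5694 = 1.75199
x = ρ cos φ = 1.63415 × cos(42.37°) = 1.20732
y = ρ sin φ = 1.63415 × sin(42.37°) = 1.10128

1.207 1.101 1.752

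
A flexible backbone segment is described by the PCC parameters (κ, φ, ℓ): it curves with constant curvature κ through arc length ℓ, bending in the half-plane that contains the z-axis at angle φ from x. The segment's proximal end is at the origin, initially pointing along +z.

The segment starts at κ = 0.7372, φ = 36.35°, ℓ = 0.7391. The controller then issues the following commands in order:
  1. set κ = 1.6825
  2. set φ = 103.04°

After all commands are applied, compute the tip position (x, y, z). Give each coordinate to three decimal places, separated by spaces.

initial: κ=0.7372, φ=36.35°, ℓ=0.7391
cmd 1: set κ=1.6825 → (κ,φ,ℓ)=(1.6825,36.35°,0.7391) → tip=(0.3248,0.2390,0.5628)
cmd 2: set φ=103.04° → (κ,φ,ℓ)=(1.6825,103.04°,0.7391) → tip=(-0.0910,0.3929,0.5628)

-0.091 0.393 0.563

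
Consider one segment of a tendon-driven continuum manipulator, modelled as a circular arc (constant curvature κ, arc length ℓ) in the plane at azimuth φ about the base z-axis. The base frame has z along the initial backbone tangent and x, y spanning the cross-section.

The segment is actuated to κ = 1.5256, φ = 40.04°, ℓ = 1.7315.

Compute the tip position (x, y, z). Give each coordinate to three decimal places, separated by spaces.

0.942 0.792 0.314

θ = κ·ℓ = 1.5256 × 1.7315 = 2.64158 rad
ρ = (1 − cos θ)/κ = (1 − -0.87757)/1.5256 = 1.23071
z = sin θ / κ = 0.47944/1.5256 = 0.31426
x = ρ cos φ = 1.23071 × cos(40.04°) = 0.94223
y = ρ sin φ = 1.23071 × sin(40.04°) = 0.79174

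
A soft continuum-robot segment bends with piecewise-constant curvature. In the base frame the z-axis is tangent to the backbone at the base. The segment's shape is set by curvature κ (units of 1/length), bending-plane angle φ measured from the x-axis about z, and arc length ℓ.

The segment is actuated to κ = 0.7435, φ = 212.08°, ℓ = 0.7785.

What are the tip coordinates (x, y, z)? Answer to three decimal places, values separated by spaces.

θ = κ·ℓ = 0.7435 × 0.7785 = 0.57881 rad
ρ = (1 − cos θ)/κ = (1 − 0.83711)/0.7435 = 0.21908
z = sin θ / κ = 0.54703/0.7435 = 0.73575
x = ρ cos φ = 0.21908 × cos(212.08°) = -0.18563
y = ρ sin φ = 0.21908 × sin(212.08°) = -0.11636

-0.186 -0.116 0.736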